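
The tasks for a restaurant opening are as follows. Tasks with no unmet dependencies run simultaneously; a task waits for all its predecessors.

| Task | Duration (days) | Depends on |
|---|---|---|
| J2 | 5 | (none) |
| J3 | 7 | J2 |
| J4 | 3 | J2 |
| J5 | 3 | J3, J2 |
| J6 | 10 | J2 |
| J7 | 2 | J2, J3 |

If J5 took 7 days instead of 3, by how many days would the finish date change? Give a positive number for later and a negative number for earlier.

4

Actual critical path: J2→J3→J5 = 5+7+3 = 15 ⇒ 15 days.
J5 lies on that path, so at 7 days the path becomes 19 days.
No other chain overtakes it, so the finish is 19 days.
Change in finish: 19 − 15 = +4 days.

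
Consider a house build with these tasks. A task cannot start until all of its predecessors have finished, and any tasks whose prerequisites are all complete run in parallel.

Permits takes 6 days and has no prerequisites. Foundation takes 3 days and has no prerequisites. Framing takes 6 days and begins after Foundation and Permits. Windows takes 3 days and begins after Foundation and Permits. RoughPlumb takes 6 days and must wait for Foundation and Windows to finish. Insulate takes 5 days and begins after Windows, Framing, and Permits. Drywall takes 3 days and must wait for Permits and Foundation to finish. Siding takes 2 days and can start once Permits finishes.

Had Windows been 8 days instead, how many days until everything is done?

The binding path is Permits→Framing→Insulate = 6+6+5 = 17; finish at 17 days.
Windows has 2 days of float (longest path through it is 15).
New critical path: Permits→Windows→RoughPlumb = 6+8+6 = 20 ⇒ 20 days.

20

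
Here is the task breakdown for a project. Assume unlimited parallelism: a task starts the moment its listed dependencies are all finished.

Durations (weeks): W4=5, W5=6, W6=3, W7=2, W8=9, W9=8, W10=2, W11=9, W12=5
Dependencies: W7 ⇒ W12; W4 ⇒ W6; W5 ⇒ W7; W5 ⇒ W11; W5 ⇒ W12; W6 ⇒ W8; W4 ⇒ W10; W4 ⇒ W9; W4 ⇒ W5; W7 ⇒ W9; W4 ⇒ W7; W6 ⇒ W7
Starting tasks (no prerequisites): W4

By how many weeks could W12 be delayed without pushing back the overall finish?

3

W4→W5→W7→W9 = 5+6+2+8 = 21 sets the makespan at 21 weeks.
The longest chain containing W12 totals 18 weeks.
So W12 can slip 21 − 18 = 3 weeks.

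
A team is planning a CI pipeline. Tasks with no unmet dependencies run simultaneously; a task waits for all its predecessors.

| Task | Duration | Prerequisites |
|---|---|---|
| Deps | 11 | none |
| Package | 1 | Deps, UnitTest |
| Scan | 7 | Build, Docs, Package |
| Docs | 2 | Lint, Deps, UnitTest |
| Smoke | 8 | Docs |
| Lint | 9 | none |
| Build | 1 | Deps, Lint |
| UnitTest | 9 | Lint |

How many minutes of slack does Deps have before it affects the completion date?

7

Critical path: Lint→UnitTest→Docs→Smoke = 9+9+2+8 = 28, so the finish is 28 minutes.
Deps finishes as early as 11 and must finish by 18.
So Deps can slip 18 − 11 = 7 minutes.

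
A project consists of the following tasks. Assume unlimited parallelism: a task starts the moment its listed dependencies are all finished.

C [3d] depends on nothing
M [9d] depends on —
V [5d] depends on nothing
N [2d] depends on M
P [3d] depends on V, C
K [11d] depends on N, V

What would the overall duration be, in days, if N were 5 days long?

Critical path before the change: M→N→K = 9+2+11 = 22 giving 22 days.
N is on the critical path; changing it to 5 makes that path 25 days.
No other chain overtakes it, so the finish is 25 days.

25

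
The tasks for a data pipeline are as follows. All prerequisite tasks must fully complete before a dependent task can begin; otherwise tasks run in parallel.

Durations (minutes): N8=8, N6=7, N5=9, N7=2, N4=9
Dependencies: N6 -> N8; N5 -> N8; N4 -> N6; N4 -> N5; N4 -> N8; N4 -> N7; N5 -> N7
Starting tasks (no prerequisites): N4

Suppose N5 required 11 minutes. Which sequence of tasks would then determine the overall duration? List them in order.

N4, N5, N8

As given, the longest chain is N4→N5→N8 = 9+9+8 = 26, so the finish is 26 minutes.
N5 is on the critical path; changing it to 11 makes that path 28 minutes.
The critical path is still N4→N5→N8; finish is now 28 minutes.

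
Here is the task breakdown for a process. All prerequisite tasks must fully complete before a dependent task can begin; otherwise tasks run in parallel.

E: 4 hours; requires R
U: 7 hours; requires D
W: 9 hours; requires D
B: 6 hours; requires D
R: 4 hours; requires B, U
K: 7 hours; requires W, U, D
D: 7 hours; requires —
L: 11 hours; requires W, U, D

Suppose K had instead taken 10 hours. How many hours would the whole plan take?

27

Critical path before the change: D→W→L = 7+9+11 = 27 giving 27 hours.
K is off the critical path — its longest chain is 23 hours, giving 4 of slack.
No other chain overtakes it, so the finish is 27 hours.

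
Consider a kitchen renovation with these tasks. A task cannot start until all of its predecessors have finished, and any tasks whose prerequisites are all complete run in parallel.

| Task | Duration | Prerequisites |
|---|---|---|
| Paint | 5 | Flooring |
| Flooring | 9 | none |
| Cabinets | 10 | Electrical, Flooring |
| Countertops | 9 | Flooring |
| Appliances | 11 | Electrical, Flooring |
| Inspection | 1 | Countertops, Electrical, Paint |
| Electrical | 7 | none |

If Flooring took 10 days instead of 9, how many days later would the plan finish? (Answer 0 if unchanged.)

1

The binding path is Flooring→Appliances = 9+11 = 20; finish at 20 days.
Since Flooring is critical, the +1 change carries straight to that chain (now 21 days).
No other chain overtakes it, so the finish is 21 days.
Change in finish: 21 − 20 = +1 days.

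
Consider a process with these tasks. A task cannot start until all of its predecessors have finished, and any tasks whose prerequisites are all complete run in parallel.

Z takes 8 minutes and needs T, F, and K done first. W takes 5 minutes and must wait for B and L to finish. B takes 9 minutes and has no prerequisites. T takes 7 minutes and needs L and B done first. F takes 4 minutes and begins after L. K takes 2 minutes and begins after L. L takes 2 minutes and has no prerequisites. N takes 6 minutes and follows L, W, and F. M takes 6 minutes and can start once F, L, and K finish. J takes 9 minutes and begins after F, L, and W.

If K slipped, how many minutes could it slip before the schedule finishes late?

12

Critical path: B→T→Z = 9+7+8 = 24, so the finish is 24 minutes.
Longest path through K: 12 minutes (earliest finish 4, latest finish 16).
So K can slip 16 − 4 = 12 minutes.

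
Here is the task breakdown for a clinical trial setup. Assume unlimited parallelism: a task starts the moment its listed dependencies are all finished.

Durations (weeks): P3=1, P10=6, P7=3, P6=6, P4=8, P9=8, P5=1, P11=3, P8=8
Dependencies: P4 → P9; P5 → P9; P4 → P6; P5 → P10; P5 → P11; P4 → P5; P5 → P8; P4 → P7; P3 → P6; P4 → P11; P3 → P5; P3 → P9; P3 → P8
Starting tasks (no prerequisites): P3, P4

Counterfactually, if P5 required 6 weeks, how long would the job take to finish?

22

As given, the longest chain is P4→P5→P8 = 8+1+8 = 17, so the finish is 17 weeks.
P5 lies on that path, so at 6 weeks the path becomes 22 weeks.
That remains the longest chain; total 22 weeks.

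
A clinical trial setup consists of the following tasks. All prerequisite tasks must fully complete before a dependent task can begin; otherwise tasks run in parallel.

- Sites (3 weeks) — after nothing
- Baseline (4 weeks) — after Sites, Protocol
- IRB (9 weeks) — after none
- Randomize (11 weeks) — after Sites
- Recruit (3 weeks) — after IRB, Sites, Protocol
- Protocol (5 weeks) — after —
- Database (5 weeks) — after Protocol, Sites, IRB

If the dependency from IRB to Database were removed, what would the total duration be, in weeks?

14

Original critical path: IRB→Database = 9+5 = 14 ⇒ 14 weeks.
Without IRB→Database, Database's earliest start moves from 9 to 5.
The longest chain is now Sites→Randomize = 3+11 = 14, so the schedule takes 14 weeks.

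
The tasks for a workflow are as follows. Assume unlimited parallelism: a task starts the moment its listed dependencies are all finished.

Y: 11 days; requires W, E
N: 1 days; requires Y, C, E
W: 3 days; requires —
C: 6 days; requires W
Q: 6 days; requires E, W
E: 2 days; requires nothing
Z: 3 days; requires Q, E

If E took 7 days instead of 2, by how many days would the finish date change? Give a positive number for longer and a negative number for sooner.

4

The binding path is W→Y→N = 3+11+1 = 15; finish at 15 days.
E is off the critical path — its longest chain is 14 days, giving 1 of slack.
Now E→Y→N = 7+11+1 = 19 is longest, so the finish becomes 19 days.
Change in finish: 19 − 15 = +4 days.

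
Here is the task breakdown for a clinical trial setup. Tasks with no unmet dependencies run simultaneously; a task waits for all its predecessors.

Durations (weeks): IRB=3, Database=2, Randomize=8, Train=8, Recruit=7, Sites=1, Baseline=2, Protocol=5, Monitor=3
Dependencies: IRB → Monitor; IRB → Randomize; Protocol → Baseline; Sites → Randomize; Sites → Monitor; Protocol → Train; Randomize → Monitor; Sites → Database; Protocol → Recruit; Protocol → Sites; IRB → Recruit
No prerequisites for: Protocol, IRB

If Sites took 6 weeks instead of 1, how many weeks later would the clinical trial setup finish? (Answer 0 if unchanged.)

5

As given, the longest chain is Protocol→Sites→Randomize→Monitor = 5+1+8+3 = 17, so the finish is 17 weeks.
Sites lies on that path, so at 6 weeks the path becomes 22 weeks.
That remains the longest chain; total 22 weeks.
Change in finish: 22 − 17 = +5 weeks.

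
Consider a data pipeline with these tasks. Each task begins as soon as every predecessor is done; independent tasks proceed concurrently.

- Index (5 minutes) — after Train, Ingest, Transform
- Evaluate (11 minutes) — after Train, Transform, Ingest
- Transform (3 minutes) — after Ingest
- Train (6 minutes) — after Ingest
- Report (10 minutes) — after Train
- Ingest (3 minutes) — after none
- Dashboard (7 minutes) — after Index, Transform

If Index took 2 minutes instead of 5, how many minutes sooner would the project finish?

The binding path is Ingest→Train→Index→Dashboard = 3+6+5+7 = 21; finish at 21 minutes.
Index lies on that path, so at 2 minutes the path becomes 18 minutes.
New critical path: Ingest→Train→Evaluate = 3+6+11 = 20 ⇒ 20 minutes.
Change in finish: 20 − 21 = -1 minutes.

1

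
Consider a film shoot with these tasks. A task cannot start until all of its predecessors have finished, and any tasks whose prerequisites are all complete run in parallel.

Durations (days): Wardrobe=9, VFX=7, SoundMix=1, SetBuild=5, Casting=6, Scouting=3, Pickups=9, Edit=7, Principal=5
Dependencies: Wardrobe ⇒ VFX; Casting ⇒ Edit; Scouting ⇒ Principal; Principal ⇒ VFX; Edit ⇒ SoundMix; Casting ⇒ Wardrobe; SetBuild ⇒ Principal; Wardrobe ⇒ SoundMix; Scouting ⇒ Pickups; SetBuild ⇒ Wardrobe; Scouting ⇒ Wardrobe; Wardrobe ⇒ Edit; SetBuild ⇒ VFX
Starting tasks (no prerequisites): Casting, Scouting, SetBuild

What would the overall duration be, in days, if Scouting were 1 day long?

The binding path is Casting→Wardrobe→Edit→SoundMix = 6+9+7+1 = 23; finish at 23 days.
Scouting has 3 days of float (longest path through it is 20).
The critical path is still Casting→Wardrobe→Edit→SoundMix; finish is now 23 days.

23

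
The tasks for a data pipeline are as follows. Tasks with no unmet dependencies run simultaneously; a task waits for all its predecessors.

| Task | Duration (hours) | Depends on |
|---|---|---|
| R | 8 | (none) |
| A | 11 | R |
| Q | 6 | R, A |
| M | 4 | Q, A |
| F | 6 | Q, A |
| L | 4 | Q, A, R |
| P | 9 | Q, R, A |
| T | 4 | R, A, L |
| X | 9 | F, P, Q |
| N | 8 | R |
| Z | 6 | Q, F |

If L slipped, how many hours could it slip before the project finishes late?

10

R→A→Q→P→X = 8+11+6+9+9 = 43 sets the makespan at 43 hours.
The longest chain containing L totals 33 hours.
Slack of L = 35 − 25 = 10 hours.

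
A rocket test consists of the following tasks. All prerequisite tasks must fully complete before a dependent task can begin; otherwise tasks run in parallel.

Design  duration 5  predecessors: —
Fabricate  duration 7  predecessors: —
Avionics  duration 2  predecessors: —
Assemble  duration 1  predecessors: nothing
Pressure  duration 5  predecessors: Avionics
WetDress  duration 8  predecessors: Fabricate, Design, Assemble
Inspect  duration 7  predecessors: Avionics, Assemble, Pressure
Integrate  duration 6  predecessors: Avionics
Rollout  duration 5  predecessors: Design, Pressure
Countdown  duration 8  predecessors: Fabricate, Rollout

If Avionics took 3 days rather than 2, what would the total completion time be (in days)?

21

Actual critical path: Avionics→Pressure→Rollout→Countdown = 2+5+5+8 = 20 ⇒ 20 days.
Since Avionics is critical, the +1 change carries straight to that chain (now 21 days).
The critical path is still Avionics→Pressure→Rollout→Countdown; finish is now 21 days.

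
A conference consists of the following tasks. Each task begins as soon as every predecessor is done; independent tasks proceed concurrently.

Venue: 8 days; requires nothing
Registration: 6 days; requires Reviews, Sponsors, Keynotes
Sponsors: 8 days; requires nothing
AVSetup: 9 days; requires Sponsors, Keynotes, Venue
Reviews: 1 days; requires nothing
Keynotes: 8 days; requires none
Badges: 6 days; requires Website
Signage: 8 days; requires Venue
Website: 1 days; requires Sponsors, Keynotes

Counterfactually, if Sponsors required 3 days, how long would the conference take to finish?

Actual critical path: Sponsors→AVSetup = 8+9 = 17 ⇒ 17 days.
Sponsors lies on that path, so at 3 days the path becomes 12 days.
The binding chain switches to Venue→AVSetup = 8+9 = 17; finish 17 days.

17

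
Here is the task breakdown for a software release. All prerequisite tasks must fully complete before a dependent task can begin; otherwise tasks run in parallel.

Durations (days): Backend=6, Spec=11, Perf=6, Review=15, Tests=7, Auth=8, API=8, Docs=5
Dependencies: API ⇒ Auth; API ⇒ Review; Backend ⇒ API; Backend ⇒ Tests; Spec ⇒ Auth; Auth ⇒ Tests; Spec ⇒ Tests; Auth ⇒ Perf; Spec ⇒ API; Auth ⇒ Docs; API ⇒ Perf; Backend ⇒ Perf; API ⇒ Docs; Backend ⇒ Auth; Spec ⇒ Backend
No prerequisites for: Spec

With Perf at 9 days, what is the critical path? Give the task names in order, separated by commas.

Spec, Backend, API, Auth, Perf

As given, the longest chain is Spec→Backend→API→Auth→Tests = 11+6+8+8+7 = 40, so the finish is 40 days.
The longest path through Perf is only 39 days, so Perf has float 1.
New critical path: Spec→Backend→API→Auth→Perf = 11+6+8+8+9 = 42 ⇒ 42 days.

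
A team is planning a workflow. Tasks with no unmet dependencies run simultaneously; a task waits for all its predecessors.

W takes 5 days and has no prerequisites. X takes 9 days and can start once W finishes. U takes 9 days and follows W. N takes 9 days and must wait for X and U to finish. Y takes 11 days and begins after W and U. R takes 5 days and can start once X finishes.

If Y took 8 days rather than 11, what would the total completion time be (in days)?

23

The binding path is W→U→Y = 5+9+11 = 25; finish at 25 days.
Y lies on that path, so at 8 days the path becomes 22 days.
The binding chain switches to W→X→N = 5+9+9 = 23; finish 23 days.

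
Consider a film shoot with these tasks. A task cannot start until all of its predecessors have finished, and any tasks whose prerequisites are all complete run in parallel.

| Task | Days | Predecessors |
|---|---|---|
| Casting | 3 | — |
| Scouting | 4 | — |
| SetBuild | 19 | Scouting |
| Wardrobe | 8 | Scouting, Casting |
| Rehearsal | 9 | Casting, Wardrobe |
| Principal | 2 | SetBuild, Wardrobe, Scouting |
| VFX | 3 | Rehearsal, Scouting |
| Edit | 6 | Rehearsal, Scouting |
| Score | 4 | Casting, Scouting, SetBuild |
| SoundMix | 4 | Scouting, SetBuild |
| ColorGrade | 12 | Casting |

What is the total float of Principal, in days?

Critical path: Scouting→SetBuild→Score = 4+19+4 = 27, so the finish is 27 days.
Principal finishes as early as 25 and must finish by 27.
So Principal can slip 27 − 25 = 2 days.

2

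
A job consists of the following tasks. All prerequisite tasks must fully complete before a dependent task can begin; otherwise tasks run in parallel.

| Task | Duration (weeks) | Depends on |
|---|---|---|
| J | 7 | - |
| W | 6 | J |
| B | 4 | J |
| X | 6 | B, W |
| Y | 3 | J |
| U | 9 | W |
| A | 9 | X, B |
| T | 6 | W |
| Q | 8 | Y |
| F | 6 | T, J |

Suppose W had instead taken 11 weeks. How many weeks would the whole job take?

Baseline: J→W→X→A = 7+6+6+9 = 28 → 28 weeks.
W lies on that path, so at 11 weeks the path becomes 33 weeks.
That remains the longest chain; total 33 weeks.

33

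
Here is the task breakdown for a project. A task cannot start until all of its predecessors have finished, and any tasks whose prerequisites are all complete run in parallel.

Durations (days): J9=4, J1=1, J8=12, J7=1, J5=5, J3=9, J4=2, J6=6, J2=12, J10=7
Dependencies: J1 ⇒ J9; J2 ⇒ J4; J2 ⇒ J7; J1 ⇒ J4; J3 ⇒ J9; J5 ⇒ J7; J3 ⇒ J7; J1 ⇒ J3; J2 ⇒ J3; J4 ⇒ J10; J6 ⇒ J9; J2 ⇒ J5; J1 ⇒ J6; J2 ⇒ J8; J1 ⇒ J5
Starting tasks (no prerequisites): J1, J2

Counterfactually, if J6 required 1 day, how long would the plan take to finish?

25

Actual critical path: J2→J3→J9 = 12+9+4 = 25 ⇒ 25 days.
J6 is off the critical path — its longest chain is 11 days, giving 14 of slack.
That remains the longest chain; total 25 days.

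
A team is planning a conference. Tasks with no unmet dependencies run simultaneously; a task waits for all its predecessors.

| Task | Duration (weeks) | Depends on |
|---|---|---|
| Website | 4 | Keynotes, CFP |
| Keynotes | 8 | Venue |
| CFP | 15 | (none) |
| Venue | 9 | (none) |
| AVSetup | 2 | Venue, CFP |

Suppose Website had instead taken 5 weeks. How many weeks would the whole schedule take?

As given, the longest chain is Venue→Keynotes→Website = 9+8+4 = 21, so the finish is 21 weeks.
Since Website is critical, the +1 change carries straight to that chain (now 22 weeks).
That remains the longest chain; total 22 weeks.

22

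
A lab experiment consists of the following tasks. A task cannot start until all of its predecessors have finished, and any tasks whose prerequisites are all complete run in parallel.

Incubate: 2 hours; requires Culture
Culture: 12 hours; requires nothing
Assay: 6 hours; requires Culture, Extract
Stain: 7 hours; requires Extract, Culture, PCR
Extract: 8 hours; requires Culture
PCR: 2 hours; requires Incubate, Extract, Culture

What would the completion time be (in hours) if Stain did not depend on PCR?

Original critical path: Culture→Extract→PCR→Stain = 12+8+2+7 = 29 ⇒ 29 hours.
Without PCR→Stain, Stain's earliest start moves from 22 to 20.
After: Culture→Extract→Stain = 12+8+7 = 27 → 27 hours.

27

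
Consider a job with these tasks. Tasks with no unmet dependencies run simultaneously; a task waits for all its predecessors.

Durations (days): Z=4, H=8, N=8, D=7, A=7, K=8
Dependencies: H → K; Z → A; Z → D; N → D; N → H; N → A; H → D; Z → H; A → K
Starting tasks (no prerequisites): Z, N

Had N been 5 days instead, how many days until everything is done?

Actual critical path: N→H→K = 8+8+8 = 24 ⇒ 24 days.
N lies on that path, so at 5 days the path becomes 21 days.
That remains the longest chain; total 21 days.

21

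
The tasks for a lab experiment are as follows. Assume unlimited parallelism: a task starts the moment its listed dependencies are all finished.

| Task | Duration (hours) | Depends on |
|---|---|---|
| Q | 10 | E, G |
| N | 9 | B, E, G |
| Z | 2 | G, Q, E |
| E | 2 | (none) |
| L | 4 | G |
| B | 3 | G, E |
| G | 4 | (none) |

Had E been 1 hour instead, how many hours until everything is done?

16

The binding path is G→Q→Z = 4+10+2 = 16; finish at 16 hours.
The longest path through E is only 14 hours, so E has float 2.
No other chain overtakes it, so the finish is 16 hours.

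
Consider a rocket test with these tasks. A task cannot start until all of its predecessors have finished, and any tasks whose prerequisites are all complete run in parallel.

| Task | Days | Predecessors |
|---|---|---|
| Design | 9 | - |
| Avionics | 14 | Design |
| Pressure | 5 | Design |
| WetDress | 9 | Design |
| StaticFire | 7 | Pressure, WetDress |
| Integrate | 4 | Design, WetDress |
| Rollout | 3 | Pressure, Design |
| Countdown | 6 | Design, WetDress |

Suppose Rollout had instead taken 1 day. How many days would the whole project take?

25

As given, the longest chain is Design→WetDress→StaticFire = 9+9+7 = 25, so the finish is 25 days.
Rollout is off the critical path — its longest chain is 17 days, giving 8 of slack.
The critical path is still Design→WetDress→StaticFire; finish is now 25 days.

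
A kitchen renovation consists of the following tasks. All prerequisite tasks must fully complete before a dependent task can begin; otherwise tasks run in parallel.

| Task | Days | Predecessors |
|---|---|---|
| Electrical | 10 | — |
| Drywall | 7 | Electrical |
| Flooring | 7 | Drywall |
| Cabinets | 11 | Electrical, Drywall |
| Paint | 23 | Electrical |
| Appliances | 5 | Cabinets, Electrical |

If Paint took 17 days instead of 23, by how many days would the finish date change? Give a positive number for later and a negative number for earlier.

0

Critical path before the change: Electrical→Paint = 10+23 = 33 giving 33 days.
Paint is on the critical path; changing it to 17 makes that path 27 days.
New critical path: Electrical→Drywall→Cabinets→Appliances = 10+7+11+5 = 33 ⇒ 33 days.
Change in finish: 33 − 33 = +0 days.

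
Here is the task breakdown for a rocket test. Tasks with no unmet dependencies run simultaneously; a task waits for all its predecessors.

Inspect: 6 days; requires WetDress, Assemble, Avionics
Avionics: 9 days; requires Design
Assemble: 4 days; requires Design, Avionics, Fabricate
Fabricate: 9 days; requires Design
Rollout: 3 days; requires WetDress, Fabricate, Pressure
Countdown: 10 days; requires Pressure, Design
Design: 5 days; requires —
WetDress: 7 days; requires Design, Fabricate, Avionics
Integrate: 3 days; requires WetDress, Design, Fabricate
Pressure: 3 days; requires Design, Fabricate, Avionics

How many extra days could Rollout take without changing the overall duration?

Critical path: Design→Fabricate→Pressure→Countdown = 5+9+3+10 = 27, so the finish is 27 days.
Rollout finishes as early as 24 and must finish by 27.
So Rollout can slip 27 − 24 = 3 days.

3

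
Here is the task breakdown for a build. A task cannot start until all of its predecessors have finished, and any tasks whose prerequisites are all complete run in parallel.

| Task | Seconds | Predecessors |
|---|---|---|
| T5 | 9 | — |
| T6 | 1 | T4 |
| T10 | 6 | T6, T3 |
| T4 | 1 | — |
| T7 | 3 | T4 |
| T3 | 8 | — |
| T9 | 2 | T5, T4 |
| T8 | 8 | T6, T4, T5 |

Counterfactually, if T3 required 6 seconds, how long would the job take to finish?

Baseline: T5→T8 = 9+8 = 17 → 17 seconds.
T3 is off the critical path — its longest chain is 14 seconds, giving 3 of slack.
That remains the longest chain; total 17 seconds.

17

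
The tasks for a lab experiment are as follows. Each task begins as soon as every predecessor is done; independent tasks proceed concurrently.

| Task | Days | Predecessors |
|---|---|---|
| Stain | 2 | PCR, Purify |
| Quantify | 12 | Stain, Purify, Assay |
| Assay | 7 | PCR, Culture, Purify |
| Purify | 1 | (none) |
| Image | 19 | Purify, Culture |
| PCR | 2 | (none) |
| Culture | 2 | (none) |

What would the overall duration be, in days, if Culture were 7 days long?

Actual critical path: Culture→Assay→Quantify = 2+7+12 = 21 ⇒ 21 days.
Since Culture is critical, the +5 change carries straight to that chain (now 26 days).
No other chain overtakes it, so the finish is 26 days.

26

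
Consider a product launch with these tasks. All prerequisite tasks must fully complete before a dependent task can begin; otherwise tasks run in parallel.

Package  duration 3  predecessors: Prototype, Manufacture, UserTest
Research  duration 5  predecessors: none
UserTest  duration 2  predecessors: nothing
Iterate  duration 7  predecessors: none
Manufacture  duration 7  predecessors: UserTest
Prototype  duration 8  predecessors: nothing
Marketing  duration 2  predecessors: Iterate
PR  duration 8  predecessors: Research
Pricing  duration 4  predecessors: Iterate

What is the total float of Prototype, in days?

2

The longest chain is Research→PR = 5+8 = 13; overall finish 13 days.
Longest path through Prototype: 11 days (earliest finish 8, latest finish 10).
So Prototype can slip 10 − 8 = 2 days.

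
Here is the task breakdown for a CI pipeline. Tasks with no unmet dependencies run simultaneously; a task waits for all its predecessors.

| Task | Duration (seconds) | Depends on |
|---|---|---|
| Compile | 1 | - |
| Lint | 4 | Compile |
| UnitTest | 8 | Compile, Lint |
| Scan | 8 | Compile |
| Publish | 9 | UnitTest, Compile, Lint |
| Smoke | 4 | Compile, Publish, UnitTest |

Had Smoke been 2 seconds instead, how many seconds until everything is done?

24

Critical path before the change: Compile→Lint→UnitTest→Publish→Smoke = 1+4+8+9+4 = 26 giving 26 seconds.
Smoke lies on that path, so at 2 seconds the path becomes 24 seconds.
No other chain overtakes it, so the finish is 24 seconds.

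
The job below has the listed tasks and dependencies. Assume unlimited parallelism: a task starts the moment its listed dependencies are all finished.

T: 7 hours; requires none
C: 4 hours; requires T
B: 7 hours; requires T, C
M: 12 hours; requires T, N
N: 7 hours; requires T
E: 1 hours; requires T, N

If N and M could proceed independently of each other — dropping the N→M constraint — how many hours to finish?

With the dependency in place, T→N→M = 7+7+12 = 26 sets the finish at 26 hours.
Without N→M, M's earliest start moves from 14 to 7.
The longest chain is now T→M = 7+12 = 19, so the project takes 19 hours.

19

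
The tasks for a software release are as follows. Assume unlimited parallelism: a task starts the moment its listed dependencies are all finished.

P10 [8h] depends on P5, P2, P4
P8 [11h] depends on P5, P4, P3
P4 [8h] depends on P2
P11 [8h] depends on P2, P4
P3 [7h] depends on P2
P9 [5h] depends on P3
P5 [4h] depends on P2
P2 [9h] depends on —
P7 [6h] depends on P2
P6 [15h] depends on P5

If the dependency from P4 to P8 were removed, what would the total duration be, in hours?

Before: longest chain P2→P4→P8 = 9+8+11 = 28, finish 28.
Without P4→P8, P8's earliest start moves from 17 to 16.
After: P2→P5→P6 = 9+4+15 = 28 → 28 hours.

28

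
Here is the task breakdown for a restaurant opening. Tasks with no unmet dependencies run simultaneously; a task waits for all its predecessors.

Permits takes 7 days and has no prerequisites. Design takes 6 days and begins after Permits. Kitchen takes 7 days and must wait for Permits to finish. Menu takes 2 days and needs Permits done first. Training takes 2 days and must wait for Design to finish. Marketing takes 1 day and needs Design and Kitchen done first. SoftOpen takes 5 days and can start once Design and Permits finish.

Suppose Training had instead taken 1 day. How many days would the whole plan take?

The binding path is Permits→Design→SoftOpen = 7+6+5 = 18; finish at 18 days.
Training is off the critical path — its longest chain is 15 days, giving 3 of slack.
The critical path is still Permits→Design→SoftOpen; finish is now 18 days.

18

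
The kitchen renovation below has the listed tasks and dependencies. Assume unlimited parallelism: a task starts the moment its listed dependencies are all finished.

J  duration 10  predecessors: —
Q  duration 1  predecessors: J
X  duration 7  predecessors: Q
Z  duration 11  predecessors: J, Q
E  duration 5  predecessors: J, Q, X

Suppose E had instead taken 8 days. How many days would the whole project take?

26

Actual critical path: J→Q→X→E = 10+1+7+5 = 23 ⇒ 23 days.
E is on the critical path; changing it to 8 makes that path 26 days.
That remains the longest chain; total 26 days.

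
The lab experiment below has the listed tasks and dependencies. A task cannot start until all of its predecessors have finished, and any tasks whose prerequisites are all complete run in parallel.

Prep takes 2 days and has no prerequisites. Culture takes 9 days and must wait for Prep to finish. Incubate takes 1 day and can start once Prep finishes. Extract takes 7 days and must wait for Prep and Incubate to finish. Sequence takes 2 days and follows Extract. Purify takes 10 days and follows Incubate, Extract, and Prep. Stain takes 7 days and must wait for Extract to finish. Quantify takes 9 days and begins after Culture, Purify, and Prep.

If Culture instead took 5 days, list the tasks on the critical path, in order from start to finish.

Prep, Incubate, Extract, Purify, Quantify

Baseline: Prep→Incubate→Extract→Purify→Quantify = 2+1+7+10+9 = 29 → 29 days.
Culture is off the critical path — its longest chain is 20 days, giving 9 of slack.
No other chain overtakes it, so the finish is 29 days.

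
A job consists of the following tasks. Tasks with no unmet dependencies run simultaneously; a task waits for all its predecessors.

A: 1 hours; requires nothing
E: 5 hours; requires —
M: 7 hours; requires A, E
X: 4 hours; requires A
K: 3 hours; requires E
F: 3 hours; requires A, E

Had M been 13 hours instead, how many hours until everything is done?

Critical path before the change: E→M = 5+7 = 12 giving 12 hours.
M is on the critical path; changing it to 13 makes that path 18 hours.
No other chain overtakes it, so the finish is 18 hours.

18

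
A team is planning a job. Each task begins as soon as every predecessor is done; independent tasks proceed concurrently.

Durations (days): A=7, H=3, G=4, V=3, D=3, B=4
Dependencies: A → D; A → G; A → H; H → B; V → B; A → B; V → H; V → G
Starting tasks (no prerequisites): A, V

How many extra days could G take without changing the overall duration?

A→H→B = 7+3+4 = 14 sets the makespan at 14 days.
G finishes as early as 11 and must finish by 14.
Float = 14 − 11 = 3.

3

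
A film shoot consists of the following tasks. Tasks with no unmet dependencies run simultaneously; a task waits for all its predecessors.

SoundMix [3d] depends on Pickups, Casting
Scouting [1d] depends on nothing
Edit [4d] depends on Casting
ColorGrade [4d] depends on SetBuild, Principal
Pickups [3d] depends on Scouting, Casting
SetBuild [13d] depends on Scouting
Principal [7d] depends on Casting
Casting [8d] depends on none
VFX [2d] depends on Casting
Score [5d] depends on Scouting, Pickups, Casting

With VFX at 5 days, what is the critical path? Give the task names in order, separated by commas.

Critical path before the change: Casting→Principal→ColorGrade = 8+7+4 = 19 giving 19 days.
The longest path through VFX is only 10 days, so VFX has float 9.
The critical path is still Casting→Principal→ColorGrade; finish is now 19 days.

Casting, Principal, ColorGrade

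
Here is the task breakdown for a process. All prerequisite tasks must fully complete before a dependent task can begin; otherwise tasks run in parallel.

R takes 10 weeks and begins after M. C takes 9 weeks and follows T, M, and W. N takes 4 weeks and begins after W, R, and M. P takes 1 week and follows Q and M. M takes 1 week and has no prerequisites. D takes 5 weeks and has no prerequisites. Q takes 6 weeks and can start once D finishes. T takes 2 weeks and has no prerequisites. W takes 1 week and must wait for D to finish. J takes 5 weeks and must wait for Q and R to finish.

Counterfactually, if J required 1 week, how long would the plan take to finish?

15

Critical path before the change: D→Q→J = 5+6+5 = 16 giving 16 weeks.
J is on the critical path; changing it to 1 makes that path 12 weeks.
The binding chain switches to D→W→C = 5+1+9 = 15; finish 15 weeks.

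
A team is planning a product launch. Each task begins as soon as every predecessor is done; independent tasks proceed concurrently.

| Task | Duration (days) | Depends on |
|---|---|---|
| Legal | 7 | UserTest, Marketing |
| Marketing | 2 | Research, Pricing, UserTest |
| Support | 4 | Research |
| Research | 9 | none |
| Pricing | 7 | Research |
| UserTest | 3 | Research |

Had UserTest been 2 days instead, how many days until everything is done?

25

Actual critical path: Research→Pricing→Marketing→Legal = 9+7+2+7 = 25 ⇒ 25 days.
UserTest has 4 days of float (longest path through it is 21).
No other chain overtakes it, so the finish is 25 days.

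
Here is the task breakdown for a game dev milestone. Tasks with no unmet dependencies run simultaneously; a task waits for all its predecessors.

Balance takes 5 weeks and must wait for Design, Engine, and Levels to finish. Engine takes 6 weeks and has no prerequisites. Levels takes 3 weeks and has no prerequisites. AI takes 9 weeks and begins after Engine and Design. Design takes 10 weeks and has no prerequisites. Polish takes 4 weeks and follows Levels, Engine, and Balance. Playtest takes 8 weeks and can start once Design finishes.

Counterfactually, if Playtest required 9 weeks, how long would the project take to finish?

Baseline: Design→AI = 10+9 = 19 → 19 weeks.
The longest path through Playtest is only 18 weeks, so Playtest has float 1.
The critical path is still Design→AI; finish is now 19 weeks.

19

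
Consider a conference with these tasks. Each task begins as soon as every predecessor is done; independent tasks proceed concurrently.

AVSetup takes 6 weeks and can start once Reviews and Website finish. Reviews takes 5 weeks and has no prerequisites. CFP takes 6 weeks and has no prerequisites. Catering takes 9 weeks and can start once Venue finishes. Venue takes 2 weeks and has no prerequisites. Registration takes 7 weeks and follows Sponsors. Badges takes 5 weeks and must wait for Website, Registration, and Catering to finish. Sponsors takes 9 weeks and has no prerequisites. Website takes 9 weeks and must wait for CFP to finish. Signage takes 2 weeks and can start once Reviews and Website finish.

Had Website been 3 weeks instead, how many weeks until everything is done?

Baseline: CFP→Website→AVSetup = 6+9+6 = 21 → 21 weeks.
Website is on the critical path; changing it to 3 makes that path 15 weeks.
Now Sponsors→Registration→Badges = 9+7+5 = 21 is longest, so the finish becomes 21 weeks.

21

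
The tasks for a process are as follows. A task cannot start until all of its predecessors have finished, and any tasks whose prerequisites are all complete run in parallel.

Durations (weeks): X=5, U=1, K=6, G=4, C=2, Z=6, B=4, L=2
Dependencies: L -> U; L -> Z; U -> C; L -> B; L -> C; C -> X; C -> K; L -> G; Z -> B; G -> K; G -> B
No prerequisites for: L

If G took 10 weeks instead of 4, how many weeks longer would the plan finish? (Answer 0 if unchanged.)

Actual critical path: L→G→K = 2+4+6 = 12 ⇒ 12 weeks.
Since G is critical, the +6 change carries straight to that chain (now 18 weeks).
That remains the longest chain; total 18 weeks.
Change in finish: 18 − 12 = +6 weeks.

6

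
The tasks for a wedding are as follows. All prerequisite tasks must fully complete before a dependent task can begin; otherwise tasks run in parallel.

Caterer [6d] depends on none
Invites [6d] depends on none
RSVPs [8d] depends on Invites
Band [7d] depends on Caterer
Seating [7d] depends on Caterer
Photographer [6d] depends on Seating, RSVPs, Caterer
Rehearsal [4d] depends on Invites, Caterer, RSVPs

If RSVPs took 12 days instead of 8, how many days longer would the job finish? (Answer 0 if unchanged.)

As given, the longest chain is Invites→RSVPs→Photographer = 6+8+6 = 20, so the finish is 20 days.
RSVPs lies on that path, so at 12 days the path becomes 24 days.
The critical path is still Invites→RSVPs→Photographer; finish is now 24 days.
Change in finish: 24 − 20 = +4 days.

4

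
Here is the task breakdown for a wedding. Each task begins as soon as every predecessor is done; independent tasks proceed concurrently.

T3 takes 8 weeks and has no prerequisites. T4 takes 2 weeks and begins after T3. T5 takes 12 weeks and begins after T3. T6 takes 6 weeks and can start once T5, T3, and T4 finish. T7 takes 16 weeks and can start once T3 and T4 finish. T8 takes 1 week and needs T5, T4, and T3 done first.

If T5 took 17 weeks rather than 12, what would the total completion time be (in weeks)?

Actual critical path: T3→T5→T6 = 8+12+6 = 26 ⇒ 26 weeks.
T5 lies on that path, so at 17 weeks the path becomes 31 weeks.
That remains the longest chain; total 31 weeks.

31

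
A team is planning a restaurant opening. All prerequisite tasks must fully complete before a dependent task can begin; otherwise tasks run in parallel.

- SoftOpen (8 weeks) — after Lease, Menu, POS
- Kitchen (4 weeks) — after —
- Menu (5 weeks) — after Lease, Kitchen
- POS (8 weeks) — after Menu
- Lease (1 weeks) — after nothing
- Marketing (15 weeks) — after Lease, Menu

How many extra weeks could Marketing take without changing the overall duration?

Critical path: Kitchen→Menu→POS→SoftOpen = 4+5+8+8 = 25, so the finish is 25 weeks.
Marketing finishes as early as 24 and must finish by 25.
Float = 25 − 24 = 1.

1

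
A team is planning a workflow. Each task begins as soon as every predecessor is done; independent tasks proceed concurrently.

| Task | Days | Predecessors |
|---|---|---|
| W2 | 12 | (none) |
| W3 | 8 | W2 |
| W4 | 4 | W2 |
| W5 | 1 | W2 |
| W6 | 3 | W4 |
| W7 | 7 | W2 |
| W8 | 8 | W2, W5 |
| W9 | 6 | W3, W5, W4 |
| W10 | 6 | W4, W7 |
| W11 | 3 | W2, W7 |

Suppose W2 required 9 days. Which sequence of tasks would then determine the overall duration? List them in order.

W2, W3, W9

Baseline: W2→W3→W9 = 12+8+6 = 26 → 26 days.
W2 is on the critical path; changing it to 9 makes that path 23 days.
No other chain overtakes it, so the finish is 23 days.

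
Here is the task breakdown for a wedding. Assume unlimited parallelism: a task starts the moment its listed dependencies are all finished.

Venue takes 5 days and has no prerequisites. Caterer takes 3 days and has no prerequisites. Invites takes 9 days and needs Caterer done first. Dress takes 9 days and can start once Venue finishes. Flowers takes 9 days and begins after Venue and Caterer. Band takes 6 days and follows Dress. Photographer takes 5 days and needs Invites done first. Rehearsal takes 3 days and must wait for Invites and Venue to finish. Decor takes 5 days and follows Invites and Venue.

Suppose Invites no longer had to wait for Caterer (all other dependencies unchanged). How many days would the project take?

20

Original critical path: Venue→Dress→Band = 5+9+6 = 20 ⇒ 20 days.
Without Caterer→Invites, Invites's earliest start moves from 3 to 0.
New critical path: Venue→Dress→Band = 5+9+6 = 20 ⇒ 20 days.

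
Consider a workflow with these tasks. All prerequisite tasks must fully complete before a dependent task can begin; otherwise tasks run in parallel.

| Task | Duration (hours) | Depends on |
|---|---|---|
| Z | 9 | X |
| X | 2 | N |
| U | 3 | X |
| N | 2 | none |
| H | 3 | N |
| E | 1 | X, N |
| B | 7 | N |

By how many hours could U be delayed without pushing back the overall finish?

6

The longest chain is N→X→Z = 2+2+9 = 13; overall finish 13 hours.
The longest chain containing U totals 7 hours.
Slack of U = 10 − 4 = 6 hours.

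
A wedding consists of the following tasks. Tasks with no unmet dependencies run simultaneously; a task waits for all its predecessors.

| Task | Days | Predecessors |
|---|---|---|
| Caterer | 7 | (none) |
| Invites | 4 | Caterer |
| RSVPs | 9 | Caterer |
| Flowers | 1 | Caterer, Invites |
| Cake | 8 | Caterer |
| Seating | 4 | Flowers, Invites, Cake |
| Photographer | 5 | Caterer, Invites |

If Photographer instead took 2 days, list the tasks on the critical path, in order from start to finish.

Caterer, Cake, Seating

Critical path before the change: Caterer→Cake→Seating = 7+8+4 = 19 giving 19 days.
The longest path through Photographer is only 16 days, so Photographer has float 3.
No other chain overtakes it, so the finish is 19 days.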